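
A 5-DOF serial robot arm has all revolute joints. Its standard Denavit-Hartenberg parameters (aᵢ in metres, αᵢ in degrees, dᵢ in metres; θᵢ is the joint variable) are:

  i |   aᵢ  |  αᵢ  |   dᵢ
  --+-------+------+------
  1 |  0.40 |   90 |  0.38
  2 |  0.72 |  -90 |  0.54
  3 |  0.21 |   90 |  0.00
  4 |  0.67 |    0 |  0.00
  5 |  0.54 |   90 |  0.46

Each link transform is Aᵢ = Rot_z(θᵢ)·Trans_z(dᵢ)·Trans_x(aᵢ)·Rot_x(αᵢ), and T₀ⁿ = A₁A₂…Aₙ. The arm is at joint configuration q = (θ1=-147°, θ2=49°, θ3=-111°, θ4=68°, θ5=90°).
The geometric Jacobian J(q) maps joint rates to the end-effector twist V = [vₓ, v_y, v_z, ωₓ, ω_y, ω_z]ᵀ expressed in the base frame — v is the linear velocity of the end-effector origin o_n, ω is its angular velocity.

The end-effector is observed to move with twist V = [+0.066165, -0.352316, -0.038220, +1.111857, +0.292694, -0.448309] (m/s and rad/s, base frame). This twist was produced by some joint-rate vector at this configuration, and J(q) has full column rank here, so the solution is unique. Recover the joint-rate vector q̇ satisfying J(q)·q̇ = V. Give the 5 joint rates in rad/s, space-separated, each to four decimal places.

o_n = [-0.1661, 0.2953, 1.1503]
J₁: ẑ×o_n = [-0.2953, -0.1661, 0.0000], ω = ẑ
J2: z=[-0.5446, 0.8387, 0.0000] o=[-0.3355, -0.2179, 0.3800] → [0.6460, 0.4195, -0.4216, -0.5446, 0.8387, 0.0000]
J3: z=[0.6330, 0.4110, 0.6561] o=[-1.0257, -0.0222, 0.9234] → [-0.1151, 0.4204, -0.1524, 0.6330, 0.4110, 0.6561]
J4: z=[0.7089, 0.0330, -0.7046] o=[-1.0911, 0.1691, 0.8666] → [0.0983, -0.8529, 0.0589, 0.7089, 0.0330, -0.7046]
J5: z=[0.7089, 0.0330, -0.7046] o=[-0.7760, 0.6531, 1.2063] → [-0.2539, -0.3901, -0.2738, 0.7089, 0.0330, -0.7046]
q̇ = J⁺·V = [-0.3720, -0.0630, 0.7740, 0.8420, -0.0130]

-0.3720 -0.0630 0.7740 0.8420 -0.0130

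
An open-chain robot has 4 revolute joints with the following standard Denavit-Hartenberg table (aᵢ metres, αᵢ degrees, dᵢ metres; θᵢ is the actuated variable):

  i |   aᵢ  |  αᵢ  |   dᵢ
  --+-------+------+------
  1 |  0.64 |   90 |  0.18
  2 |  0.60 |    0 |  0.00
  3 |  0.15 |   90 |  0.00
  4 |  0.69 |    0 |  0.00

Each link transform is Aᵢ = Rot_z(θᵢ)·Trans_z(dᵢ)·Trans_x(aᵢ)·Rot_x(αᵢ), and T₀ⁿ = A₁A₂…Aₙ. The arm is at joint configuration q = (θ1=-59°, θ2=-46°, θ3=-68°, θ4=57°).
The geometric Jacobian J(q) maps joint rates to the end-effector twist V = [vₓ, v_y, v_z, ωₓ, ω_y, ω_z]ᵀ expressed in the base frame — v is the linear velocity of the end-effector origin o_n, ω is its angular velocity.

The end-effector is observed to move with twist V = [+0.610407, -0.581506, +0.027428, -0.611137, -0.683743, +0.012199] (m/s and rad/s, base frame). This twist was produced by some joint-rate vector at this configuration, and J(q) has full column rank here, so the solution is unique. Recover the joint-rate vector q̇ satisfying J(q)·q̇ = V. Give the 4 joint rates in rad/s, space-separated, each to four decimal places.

0.1330 0.8920 -0.0160 -0.2970

o_n = [-0.0619, -1.0206, -0.7319]
J₁: ẑ×o_n = [1.0206, -0.0619, 0.0000], ω = ẑ
J2: z=[-0.8572, -0.5150, 0.0000] o=[0.3296, -0.5486, 0.1800] → [0.4697, -0.7817, 0.2029, -0.8572, -0.5150, 0.0000]
J3: z=[-0.8572, -0.5150, 0.0000] o=[0.5443, -0.9059, -0.2516] → [0.2474, -0.4117, -0.2139, -0.8572, -0.5150, 0.0000]
J4: z=[-0.4705, 0.7831, 0.4067] o=[0.5129, -0.8536, -0.3886] → [-0.2009, -0.3953, 0.5287, -0.4705, 0.7831, 0.4067]
q̇ = J⁺·V = [0.1330, 0.8920, -0.0160, -0.2970]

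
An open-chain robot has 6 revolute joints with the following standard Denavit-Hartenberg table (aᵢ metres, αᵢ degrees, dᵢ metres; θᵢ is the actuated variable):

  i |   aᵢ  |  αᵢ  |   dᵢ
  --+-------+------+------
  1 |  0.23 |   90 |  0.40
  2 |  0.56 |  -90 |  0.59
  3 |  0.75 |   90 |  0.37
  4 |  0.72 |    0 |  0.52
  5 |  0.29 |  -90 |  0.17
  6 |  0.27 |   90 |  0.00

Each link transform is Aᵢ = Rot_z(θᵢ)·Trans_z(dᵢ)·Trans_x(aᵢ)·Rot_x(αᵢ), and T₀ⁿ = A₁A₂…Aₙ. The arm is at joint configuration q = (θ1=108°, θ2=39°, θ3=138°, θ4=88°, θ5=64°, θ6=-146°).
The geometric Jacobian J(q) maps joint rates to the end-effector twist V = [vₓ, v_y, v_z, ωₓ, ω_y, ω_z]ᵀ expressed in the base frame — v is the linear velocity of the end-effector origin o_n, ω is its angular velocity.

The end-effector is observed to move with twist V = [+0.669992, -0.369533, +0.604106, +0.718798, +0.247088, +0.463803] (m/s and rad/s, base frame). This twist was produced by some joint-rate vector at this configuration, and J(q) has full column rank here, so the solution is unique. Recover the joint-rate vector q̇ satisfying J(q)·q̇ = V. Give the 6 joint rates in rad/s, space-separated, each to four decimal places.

0.9080 0.9300 -0.9440 0.8910 -0.9450 -0.6690

o_n = [-0.4842, -0.1748, 1.6423]
J₁: ẑ×o_n = [0.1748, -0.4842, 0.0000], ω = ẑ
J2: z=[0.9511, 0.3090, 0.0000] o=[-0.0711, 0.2187, 0.4000] → [0.3839, -1.1815, -0.2466, 0.9511, 0.3090, 0.0000]
J3: z=[0.1945, -0.5985, 0.7771] o=[0.3556, 0.8150, 0.7524] → [0.2366, -0.8257, -0.6951, 0.1945, -0.5985, 0.7771]
J4: z=[-0.8675, 0.2649, 0.4211] o=[0.0841, 0.0265, 0.6892] → [0.3372, 0.5874, 0.3252, -0.8675, 0.2649, 0.4211]
J5: z=[-0.8675, 0.2649, 0.4211] o=[-0.2386, -0.2854, 1.4556] → [0.0029, 0.0584, -0.0309, -0.8675, 0.2649, 0.4211]
J6: z=[0.0433, 0.8834, -0.4666] o=[-0.2423, -0.1283, 1.7528] → [-0.1193, 0.1177, 0.2117, 0.0433, 0.8834, -0.4666]
q̇ = J⁺·V = [0.9080, 0.9300, -0.9440, 0.8910, -0.9450, -0.6690]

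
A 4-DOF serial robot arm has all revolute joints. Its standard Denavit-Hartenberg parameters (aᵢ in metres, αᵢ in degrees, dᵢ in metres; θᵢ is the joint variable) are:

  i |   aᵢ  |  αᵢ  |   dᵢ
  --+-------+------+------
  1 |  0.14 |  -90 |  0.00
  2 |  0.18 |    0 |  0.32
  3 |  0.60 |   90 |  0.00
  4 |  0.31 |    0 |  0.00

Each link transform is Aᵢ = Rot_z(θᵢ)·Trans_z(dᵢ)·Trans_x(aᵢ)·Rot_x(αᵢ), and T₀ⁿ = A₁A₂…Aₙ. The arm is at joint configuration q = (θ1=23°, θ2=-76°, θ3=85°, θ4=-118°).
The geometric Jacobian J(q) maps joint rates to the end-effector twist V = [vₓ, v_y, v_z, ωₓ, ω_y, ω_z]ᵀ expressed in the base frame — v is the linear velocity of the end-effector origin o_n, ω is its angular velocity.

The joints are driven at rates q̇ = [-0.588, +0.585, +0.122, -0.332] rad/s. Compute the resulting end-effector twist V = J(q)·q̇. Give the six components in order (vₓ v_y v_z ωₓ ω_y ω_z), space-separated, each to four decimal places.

o_n = [0.5641, 0.2897, 0.1036]
J₁: ẑ×o_n = [-0.2897, 0.5641, 0.0000], ω = ẑ
J2: z=[-0.3907, 0.9205, 0.0000] o=[0.1289, 0.0547, 0.0000] → [0.0953, 0.0405, -0.4924, -0.3907, 0.9205, 0.0000]
J3: z=[-0.3907, 0.9205, 0.0000] o=[0.0439, 0.3663, 0.1747] → [-0.0654, -0.0278, -0.4489, -0.3907, 0.9205, 0.0000]
J4: z=[0.1440, 0.0611, 0.9877] o=[0.5894, 0.5978, 0.0808] → [0.3057, -0.0283, -0.0428, 0.1440, 0.0611, 0.9877]
V = J·q̇ = [0.1166, -0.3020, -0.3286, -0.3241, 0.6305, -0.9159]

0.1166 -0.3020 -0.3286 -0.3241 0.6305 -0.9159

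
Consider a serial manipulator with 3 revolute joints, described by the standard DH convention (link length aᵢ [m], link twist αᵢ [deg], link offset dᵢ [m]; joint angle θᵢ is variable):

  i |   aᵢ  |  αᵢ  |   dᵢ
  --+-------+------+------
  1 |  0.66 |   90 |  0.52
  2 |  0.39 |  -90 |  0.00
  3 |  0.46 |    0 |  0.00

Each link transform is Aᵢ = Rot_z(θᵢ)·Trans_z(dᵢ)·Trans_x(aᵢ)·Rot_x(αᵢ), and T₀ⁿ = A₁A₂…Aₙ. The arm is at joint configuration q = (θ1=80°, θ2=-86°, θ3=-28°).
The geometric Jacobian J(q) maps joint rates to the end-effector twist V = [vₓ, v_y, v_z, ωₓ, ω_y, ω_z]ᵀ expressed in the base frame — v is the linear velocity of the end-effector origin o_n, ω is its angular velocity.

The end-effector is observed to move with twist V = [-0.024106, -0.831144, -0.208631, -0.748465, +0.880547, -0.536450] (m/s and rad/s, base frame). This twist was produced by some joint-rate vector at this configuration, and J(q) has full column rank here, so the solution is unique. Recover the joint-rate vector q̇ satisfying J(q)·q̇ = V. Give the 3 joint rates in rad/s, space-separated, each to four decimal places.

-0.5880 -0.8900 0.7390

o_n = [0.3369, 0.6672, -0.2742]
J₁: ẑ×o_n = [-0.6672, 0.3369, 0.0000], ω = ẑ
J2: z=[0.9848, -0.1736, 0.0000] o=[0.1146, 0.6500, 0.5200] → [0.1379, 0.7822, 0.0555, 0.9848, -0.1736, 0.0000]
J3: z=[0.1732, 0.9824, 0.0698] o=[0.1193, 0.6768, 0.1310] → [-0.3974, 0.0854, -0.2154, 0.1732, 0.9824, 0.0698]
q̇ = J⁺·V = [-0.5880, -0.8900, 0.7390]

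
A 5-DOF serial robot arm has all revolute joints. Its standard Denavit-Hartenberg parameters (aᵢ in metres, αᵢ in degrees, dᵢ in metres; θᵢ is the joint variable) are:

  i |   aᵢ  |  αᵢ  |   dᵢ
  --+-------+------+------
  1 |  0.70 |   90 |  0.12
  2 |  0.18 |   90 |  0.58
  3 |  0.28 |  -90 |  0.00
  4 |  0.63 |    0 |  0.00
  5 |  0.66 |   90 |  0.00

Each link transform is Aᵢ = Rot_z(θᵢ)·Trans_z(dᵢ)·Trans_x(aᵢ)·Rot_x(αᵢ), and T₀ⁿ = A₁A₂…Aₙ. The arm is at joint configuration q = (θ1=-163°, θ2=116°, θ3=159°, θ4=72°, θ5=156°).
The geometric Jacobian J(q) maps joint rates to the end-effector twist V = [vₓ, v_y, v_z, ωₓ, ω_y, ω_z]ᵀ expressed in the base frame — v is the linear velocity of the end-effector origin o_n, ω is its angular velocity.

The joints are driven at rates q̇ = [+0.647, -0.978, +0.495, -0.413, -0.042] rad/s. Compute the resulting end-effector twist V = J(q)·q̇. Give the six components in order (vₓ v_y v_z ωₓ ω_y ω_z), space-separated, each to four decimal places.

o_n = [-0.6865, 0.4090, 0.2064]
J₁: ẑ×o_n = [-0.4090, -0.6865, 0.0000], ω = ẑ
J2: z=[-0.2924, 0.9563, 0.0000] o=[-0.6694, -0.2047, 0.1200] → [0.0826, 0.0253, -0.1631, -0.2924, 0.9563, 0.0000]
J3: z=[-0.8595, -0.2628, 0.4384] o=[-0.7635, 0.3731, 0.2818] → [0.0041, -0.0310, -0.0106, -0.8595, -0.2628, 0.4384]
J4: z=[0.1227, -0.9387, -0.3221] o=[-0.9025, 0.4355, 0.0468] → [-0.1583, -0.0891, 0.1995, 0.1227, -0.9387, -0.3221]
J5: z=[0.1227, -0.9387, -0.3221] o=[-0.4840, 0.6364, -0.3792] → [-0.6229, -0.0066, -0.2180, 0.1227, -0.9387, -0.3221]
V = J·q̇ = [-0.2519, -0.4471, 0.0810, -0.1954, -0.6382, 1.0105]

-0.2519 -0.4471 0.0810 -0.1954 -0.6382 1.0105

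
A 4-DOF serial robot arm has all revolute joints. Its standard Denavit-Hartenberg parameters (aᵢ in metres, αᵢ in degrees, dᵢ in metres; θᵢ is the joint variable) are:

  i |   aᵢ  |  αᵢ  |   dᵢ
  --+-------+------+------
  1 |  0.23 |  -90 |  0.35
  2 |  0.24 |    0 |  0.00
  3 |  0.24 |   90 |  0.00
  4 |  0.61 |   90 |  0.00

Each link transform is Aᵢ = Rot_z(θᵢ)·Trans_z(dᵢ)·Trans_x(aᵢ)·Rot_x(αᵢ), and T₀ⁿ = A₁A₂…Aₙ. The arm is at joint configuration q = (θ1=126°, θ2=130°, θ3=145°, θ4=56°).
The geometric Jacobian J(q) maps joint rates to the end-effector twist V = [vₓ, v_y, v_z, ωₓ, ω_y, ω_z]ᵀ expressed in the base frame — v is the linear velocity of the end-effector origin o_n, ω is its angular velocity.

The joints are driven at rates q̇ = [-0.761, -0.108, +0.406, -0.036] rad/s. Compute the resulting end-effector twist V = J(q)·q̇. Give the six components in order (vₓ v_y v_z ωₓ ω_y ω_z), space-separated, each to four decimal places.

o_n = [-0.4834, -0.1950, 0.7450]
J₁: ẑ×o_n = [0.1950, -0.4834, 0.0000], ω = ẑ
J2: z=[-0.8090, -0.5878, 0.0000] o=[-0.1352, 0.1861, 0.3500] → [-0.2322, 0.3196, 0.1036, -0.8090, -0.5878, 0.0000]
J3: z=[-0.8090, -0.5878, 0.0000] o=[-0.0445, 0.0613, 0.1661] → [-0.3403, 0.4683, -0.0506, -0.8090, -0.5878, 0.0000]
J4: z=[0.5855, -0.8059, 0.0872] o=[-0.0568, 0.0782, 0.4052] → [-0.2501, -0.2362, -0.5038, 0.5855, -0.8059, 0.0872]
V = J·q̇ = [-0.2525, 0.5320, -0.0136, -0.2622, -0.1461, -0.7641]

-0.2525 0.5320 -0.0136 -0.2622 -0.1461 -0.7641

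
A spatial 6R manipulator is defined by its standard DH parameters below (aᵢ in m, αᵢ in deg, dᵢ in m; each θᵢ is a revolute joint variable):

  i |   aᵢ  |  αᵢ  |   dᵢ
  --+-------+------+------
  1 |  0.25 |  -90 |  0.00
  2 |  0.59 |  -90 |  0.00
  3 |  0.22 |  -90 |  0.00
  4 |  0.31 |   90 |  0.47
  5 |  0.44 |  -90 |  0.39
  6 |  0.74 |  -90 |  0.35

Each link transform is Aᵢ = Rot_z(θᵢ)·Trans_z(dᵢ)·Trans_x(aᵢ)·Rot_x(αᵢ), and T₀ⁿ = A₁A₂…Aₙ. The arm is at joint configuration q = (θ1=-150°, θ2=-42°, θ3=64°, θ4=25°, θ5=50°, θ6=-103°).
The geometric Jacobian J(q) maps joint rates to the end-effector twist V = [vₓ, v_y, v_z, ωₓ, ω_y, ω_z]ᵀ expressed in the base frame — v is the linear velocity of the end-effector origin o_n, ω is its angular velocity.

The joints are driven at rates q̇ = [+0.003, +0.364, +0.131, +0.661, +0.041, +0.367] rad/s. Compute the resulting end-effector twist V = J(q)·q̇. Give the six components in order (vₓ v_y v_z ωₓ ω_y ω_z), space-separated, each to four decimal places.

0.0760 0.8747 0.0677 0.5116 0.0826 -0.8193

o_n = [-1.4502, 0.5410, -0.5690]
J₁: ẑ×o_n = [-0.5410, -1.4502, 0.0000], ω = ẑ
J2: z=[0.5000, -0.8660, 0.0000] o=[-0.2165, -0.1250, 0.0000] → [0.4928, 0.2845, -0.7354, 0.5000, -0.8660, 0.0000]
J3: z=[-0.5795, -0.3346, -0.7431] o=[-0.5962, -0.3442, 0.3948] → [0.9803, 0.0761, -0.7987, -0.5795, -0.3346, -0.7431]
J4: z=[0.3593, 0.7136, -0.6014] o=[-0.7572, -0.2088, 0.4593] → [-0.2829, 0.7862, 0.7639, 0.3593, 0.7136, -0.6014]
J5: z=[-0.8343, -0.0431, -0.5496] o=[-0.7179, 0.3433, 0.3564] → [0.1485, -0.3697, -0.1965, -0.8343, -0.0431, -0.5496]
J6: z=[0.5512, -0.0769, -0.8308] o=[-1.0405, 0.7648, 0.1034] → [-0.1342, 0.7111, -0.1549, 0.5512, -0.0769, -0.8308]
V = J·q̇ = [0.0760, 0.8747, 0.0677, 0.5116, 0.0826, -0.8193]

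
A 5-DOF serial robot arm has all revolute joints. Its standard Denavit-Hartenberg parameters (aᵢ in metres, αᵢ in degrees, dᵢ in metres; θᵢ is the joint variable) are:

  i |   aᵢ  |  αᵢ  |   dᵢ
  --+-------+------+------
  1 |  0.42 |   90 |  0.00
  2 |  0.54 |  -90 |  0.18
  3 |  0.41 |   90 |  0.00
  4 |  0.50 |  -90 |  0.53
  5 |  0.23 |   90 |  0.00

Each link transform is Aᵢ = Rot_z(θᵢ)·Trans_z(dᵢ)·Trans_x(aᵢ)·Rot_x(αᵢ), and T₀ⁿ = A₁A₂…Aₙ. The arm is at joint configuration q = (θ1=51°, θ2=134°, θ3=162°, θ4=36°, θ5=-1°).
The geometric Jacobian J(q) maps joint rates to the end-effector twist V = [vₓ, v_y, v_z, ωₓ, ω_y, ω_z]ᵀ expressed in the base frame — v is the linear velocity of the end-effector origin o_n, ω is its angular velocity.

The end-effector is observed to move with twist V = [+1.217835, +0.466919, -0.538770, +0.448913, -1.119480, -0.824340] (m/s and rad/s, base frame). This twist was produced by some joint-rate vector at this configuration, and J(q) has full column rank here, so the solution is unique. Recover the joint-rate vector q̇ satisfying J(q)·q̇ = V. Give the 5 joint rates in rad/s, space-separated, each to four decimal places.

-0.2450 0.8480 0.7490 -0.1980 0.0940

o_n = [-0.3172, 0.6206, -0.4754]
J₁: ẑ×o_n = [-0.6206, -0.3172, 0.0000], ω = ẑ
J2: z=[0.7771, -0.6293, 0.0000] o=[0.2643, 0.3264, 0.0000] → [0.2992, 0.3695, -0.1374, 0.7771, -0.6293, 0.0000]
J3: z=[-0.4527, -0.5590, -0.6947] o=[0.1681, -0.0784, 0.3884] → [0.9685, -0.0539, -0.5877, -0.4527, -0.5590, -0.6947]
J4: z=[-0.8742, 0.4317, 0.2223] o=[0.2401, 0.2118, 0.1079] → [-0.3427, -0.6339, -0.1167, -0.8742, 0.4317, 0.2223]
J5: z=[-0.4695, -0.8684, -0.1599] o=[-0.2852, 0.5627, -0.2551] → [0.2005, -0.0983, -0.0550, -0.4695, -0.8684, -0.1599]
q̇ = J⁺·V = [-0.2450, 0.8480, 0.7490, -0.1980, 0.0940]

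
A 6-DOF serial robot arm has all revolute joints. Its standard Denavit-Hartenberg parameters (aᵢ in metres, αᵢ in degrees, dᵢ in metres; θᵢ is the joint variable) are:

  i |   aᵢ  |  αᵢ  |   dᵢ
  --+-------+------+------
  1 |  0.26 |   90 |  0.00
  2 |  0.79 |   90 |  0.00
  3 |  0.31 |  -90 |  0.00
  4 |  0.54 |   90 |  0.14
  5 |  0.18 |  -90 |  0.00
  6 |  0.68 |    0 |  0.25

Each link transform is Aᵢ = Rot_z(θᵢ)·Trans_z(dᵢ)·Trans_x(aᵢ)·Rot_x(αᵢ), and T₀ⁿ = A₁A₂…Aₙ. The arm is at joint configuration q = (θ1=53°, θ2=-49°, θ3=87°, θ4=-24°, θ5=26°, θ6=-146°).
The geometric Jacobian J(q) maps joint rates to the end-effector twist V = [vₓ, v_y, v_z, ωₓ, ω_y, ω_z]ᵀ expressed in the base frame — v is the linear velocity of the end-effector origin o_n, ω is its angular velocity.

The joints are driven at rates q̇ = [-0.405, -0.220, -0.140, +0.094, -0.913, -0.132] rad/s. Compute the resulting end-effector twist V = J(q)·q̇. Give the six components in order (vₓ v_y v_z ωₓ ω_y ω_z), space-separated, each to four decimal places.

o_n = [0.4166, 0.1483, -0.7081]
J₁: ẑ×o_n = [-0.1483, 0.4166, 0.0000], ω = ẑ
J2: z=[0.7986, -0.6018, 0.0000] o=[0.1565, 0.2076, 0.0000] → [0.4261, 0.5655, 0.1092, 0.7986, -0.6018, 0.0000]
J3: z=[-0.4542, -0.6027, -0.6561] o=[0.4684, 0.6216, -0.5962] → [-0.2430, -0.0168, 0.1837, -0.4542, -0.6027, -0.6561]
J4: z=[-0.3525, -0.5547, 0.7537] o=[0.7220, 0.4438, -0.6085] → [0.2779, -0.2653, -0.0653, -0.3525, -0.5547, 0.7537]
J5: z=[-0.7477, -0.3173, -0.5833] o=[0.9766, -0.0492, -0.6665] → [0.1284, 0.2956, -0.3254, -0.7477, -0.3173, -0.5833]
J6: z=[-0.5635, -0.1614, 0.8102] o=[1.0398, -0.2174, -0.6561] → [-0.2880, -0.5342, -0.3067, -0.5635, -0.1614, 0.8102]
V = J·q̇ = [-0.0528, -0.5150, 0.2817, 0.6118, 0.4757, 0.1833]

-0.0528 -0.5150 0.2817 0.6118 0.4757 0.1833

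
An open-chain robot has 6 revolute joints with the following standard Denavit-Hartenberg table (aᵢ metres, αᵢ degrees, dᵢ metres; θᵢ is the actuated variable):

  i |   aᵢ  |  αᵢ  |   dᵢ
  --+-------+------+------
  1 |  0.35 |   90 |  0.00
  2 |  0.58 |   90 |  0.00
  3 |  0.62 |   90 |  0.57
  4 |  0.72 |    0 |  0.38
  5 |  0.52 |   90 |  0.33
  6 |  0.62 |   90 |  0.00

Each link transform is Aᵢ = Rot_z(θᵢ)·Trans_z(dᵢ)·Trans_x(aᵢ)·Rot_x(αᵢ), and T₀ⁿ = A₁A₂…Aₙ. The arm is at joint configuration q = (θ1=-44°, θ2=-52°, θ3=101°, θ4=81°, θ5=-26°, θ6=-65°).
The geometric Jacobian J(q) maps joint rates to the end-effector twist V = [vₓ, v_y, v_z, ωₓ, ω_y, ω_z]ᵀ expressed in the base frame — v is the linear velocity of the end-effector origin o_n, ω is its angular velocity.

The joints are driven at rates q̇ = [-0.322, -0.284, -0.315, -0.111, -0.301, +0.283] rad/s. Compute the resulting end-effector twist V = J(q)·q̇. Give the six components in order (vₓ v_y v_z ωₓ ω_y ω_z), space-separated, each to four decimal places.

-0.5298 0.2480 0.0970 0.1657 0.0277 0.3254

o_n = [-1.4412, -0.2594, -1.5771]
J₁: ẑ×o_n = [0.2594, -1.4412, 0.0000], ω = ẑ
J2: z=[-0.6947, -0.7193, 0.0000] o=[0.2518, -0.2431, 0.0000] → [1.1345, -1.0956, -1.2065, -0.6947, -0.7193, 0.0000]
J3: z=[-0.5668, 0.5474, -0.6157] o=[0.5086, -0.4912, -0.4570] → [-0.4704, 0.5655, 0.9360, -0.5668, 0.5474, -0.6157]
J4: z=[0.3022, -0.5571, -0.7735] o=[-0.2896, -0.5664, -0.7148] → [0.7179, 1.1514, -0.5487, 0.3022, -0.5571, -0.7735]
J5: z=[0.3022, -0.5571, -0.7735] o=[-0.6642, -0.4591, -1.4296] → [0.2367, 0.6456, -0.3725, 0.3022, -0.5571, -0.7735]
J6: z=[-0.3027, -0.8256, 0.4763] o=[-1.0346, -0.5961, -1.9022] → [-0.4287, -0.0953, -0.4376, -0.3027, -0.8256, 0.4763]
V = J·q̇ = [-0.5298, 0.2480, 0.0970, 0.1657, 0.0277, 0.3254]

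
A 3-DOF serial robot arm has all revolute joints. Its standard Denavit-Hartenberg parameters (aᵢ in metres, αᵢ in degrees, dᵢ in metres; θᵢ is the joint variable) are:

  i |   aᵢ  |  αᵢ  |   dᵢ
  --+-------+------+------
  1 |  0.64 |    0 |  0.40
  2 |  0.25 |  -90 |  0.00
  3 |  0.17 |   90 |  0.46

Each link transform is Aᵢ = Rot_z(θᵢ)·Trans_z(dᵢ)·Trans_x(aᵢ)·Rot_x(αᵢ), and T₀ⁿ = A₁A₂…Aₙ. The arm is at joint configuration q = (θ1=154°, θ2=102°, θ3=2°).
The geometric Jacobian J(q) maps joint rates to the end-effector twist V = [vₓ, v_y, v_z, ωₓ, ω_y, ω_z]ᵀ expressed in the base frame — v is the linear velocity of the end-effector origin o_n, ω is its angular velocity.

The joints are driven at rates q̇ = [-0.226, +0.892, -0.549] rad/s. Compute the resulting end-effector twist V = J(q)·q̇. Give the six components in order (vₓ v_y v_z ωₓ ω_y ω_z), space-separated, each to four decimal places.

0.4081 0.3564 0.0933 -0.5327 0.1328 0.6660

o_n = [-0.2305, -0.2382, 0.3941]
J₁: ẑ×o_n = [0.2382, -0.2305, 0.0000], ω = ẑ
J2: z=[0.0000, 0.0000, 1.0000] o=[-0.5752, 0.2806, 0.4000] → [0.5187, 0.3448, -0.0000, 0.0000, 0.0000, 1.0000]
J3: z=[0.9703, -0.2419, 0.0000] o=[-0.6357, 0.0380, 0.4000] → [0.0014, 0.0058, -0.1699, 0.9703, -0.2419, 0.0000]
V = J·q̇ = [0.4081, 0.3564, 0.0933, -0.5327, 0.1328, 0.6660]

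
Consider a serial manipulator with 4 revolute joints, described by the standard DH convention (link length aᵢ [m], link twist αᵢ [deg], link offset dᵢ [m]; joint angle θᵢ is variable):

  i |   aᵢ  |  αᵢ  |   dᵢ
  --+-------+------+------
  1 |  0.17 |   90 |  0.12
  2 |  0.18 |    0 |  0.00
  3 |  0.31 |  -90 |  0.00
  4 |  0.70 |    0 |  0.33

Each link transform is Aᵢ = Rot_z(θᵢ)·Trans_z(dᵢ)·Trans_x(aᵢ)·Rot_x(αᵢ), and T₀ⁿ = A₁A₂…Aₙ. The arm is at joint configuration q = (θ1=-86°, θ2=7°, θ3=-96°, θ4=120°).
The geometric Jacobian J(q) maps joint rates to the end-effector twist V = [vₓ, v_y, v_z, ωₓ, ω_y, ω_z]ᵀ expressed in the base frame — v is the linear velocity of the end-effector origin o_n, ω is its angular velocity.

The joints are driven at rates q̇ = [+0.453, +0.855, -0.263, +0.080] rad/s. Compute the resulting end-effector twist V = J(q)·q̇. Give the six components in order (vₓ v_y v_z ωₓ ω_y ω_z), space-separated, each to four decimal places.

o_n = [0.6520, -0.6340, 0.1877]
J₁: ẑ×o_n = [0.6340, 0.6520, -0.0000], ω = ẑ
J2: z=[-0.9976, -0.0698, 0.0000] o=[0.0119, -0.1696, 0.1200] → [-0.0047, 0.0675, 0.5079, -0.9976, -0.0698, 0.0000]
J3: z=[-0.9976, -0.0698, 0.0000] o=[0.0243, -0.3478, 0.1419] → [-0.0032, 0.0456, 0.3293, -0.9976, -0.0698, 0.0000]
J4: z=[0.0697, -0.9974, 0.0175] o=[0.0247, -0.3532, -0.1680] → [-0.3499, -0.0139, 0.6061, 0.0697, -0.9974, 0.0175]
V = J·q̇ = [0.2560, 0.3400, 0.3962, -0.5850, -0.1211, 0.4544]

0.2560 0.3400 0.3962 -0.5850 -0.1211 0.4544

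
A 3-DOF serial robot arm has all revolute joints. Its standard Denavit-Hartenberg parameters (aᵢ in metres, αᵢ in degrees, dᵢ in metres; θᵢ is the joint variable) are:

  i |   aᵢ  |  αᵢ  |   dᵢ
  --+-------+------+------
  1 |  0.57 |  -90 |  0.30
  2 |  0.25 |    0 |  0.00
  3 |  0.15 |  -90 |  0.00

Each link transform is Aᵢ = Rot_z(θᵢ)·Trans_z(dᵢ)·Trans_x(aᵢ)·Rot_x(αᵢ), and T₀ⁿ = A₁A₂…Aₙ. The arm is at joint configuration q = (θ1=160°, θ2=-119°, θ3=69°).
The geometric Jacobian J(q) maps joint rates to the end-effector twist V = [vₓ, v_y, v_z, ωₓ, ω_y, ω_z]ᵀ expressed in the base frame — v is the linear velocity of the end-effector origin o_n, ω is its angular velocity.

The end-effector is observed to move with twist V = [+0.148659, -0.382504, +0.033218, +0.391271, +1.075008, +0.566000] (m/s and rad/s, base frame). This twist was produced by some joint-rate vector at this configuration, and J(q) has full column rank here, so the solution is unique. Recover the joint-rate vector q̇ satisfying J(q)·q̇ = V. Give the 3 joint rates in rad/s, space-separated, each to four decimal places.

o_n = [-0.5123, 0.1865, 0.6336]
J₁: ẑ×o_n = [-0.1865, -0.5123, 0.0000], ω = ẑ
J2: z=[-0.3420, -0.9397, 0.0000] o=[-0.5356, 0.1950, 0.3000] → [-0.3134, 0.1141, 0.0248, -0.3420, -0.9397, 0.0000]
J3: z=[-0.3420, -0.9397, 0.0000] o=[-0.4217, 0.1535, 0.5187] → [-0.1080, 0.0393, -0.0964, -0.3420, -0.9397, 0.0000]
q̇ = J⁺·V = [0.5660, -0.6360, -0.5080]

0.5660 -0.6360 -0.5080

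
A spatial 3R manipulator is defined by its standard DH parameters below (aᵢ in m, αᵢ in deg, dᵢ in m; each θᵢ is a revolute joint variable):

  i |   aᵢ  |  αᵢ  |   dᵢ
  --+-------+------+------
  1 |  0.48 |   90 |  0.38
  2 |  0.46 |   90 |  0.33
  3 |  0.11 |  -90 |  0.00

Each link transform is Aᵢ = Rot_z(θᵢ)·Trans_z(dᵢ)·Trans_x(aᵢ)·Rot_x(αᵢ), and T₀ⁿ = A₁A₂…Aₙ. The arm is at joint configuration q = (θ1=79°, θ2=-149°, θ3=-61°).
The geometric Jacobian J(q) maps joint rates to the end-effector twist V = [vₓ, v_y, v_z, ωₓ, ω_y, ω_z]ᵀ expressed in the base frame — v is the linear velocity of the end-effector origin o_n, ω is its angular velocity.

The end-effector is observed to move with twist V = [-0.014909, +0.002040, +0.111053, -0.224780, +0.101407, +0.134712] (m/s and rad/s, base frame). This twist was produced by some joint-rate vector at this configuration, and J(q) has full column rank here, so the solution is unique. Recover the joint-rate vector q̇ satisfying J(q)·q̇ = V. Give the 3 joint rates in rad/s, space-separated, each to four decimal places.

o_n = [0.2371, -0.0054, 0.1156]
J₁: ẑ×o_n = [0.0054, 0.2371, -0.0000], ω = ẑ
J2: z=[0.9816, -0.1908, 0.0000] o=[0.0916, 0.4712, 0.3800] → [0.0504, 0.2595, -0.4400, 0.9816, -0.1908, 0.0000]
J3: z=[-0.0983, -0.5056, 0.8572] o=[0.3403, 0.0212, 0.1431] → [0.0366, -0.0911, -0.0496, -0.0983, -0.5056, 0.8572]
q̇ = J⁺·V = [0.2290, -0.2400, -0.1100]

0.2290 -0.2400 -0.1100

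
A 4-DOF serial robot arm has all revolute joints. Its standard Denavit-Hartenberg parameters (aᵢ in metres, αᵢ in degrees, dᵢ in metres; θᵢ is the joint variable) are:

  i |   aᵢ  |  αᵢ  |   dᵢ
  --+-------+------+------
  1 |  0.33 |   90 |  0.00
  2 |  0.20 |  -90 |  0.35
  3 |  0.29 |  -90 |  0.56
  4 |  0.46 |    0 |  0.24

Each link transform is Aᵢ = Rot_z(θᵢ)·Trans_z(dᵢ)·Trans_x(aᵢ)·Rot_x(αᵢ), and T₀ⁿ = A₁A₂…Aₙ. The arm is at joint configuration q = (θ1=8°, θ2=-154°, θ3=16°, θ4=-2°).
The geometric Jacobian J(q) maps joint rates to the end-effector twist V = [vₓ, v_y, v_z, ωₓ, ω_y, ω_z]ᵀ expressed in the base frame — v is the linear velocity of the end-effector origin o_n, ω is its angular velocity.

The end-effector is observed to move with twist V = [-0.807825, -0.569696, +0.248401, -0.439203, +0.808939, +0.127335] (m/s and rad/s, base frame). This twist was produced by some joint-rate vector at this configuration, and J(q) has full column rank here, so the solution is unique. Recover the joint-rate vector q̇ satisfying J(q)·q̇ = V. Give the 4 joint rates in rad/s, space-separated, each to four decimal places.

o_n = [-0.1959, 0.0607, -0.8924]
J₁: ẑ×o_n = [-0.0607, -0.1959, 0.0000], ω = ẑ
J2: z=[0.1392, -0.9903, 0.0000] o=[0.3268, 0.0459, 0.0000] → [0.8837, 0.1242, -0.5155, 0.1392, -0.9903, 0.0000]
J3: z=[0.4341, 0.0610, -0.8988] o=[0.1975, -0.3257, -0.0877] → [0.2982, 0.7029, 0.1917, 0.4341, 0.0610, -0.8988]
J4: z=[0.1115, 0.9864, 0.1208] o=[0.1813, -0.2472, -0.7132] → [-0.2139, -0.0256, 0.4064, 0.1115, 0.9864, 0.1208]
q̇ = J⁺·V = [-0.7090, -0.5940, -0.8930, 0.2790]

-0.7090 -0.5940 -0.8930 0.2790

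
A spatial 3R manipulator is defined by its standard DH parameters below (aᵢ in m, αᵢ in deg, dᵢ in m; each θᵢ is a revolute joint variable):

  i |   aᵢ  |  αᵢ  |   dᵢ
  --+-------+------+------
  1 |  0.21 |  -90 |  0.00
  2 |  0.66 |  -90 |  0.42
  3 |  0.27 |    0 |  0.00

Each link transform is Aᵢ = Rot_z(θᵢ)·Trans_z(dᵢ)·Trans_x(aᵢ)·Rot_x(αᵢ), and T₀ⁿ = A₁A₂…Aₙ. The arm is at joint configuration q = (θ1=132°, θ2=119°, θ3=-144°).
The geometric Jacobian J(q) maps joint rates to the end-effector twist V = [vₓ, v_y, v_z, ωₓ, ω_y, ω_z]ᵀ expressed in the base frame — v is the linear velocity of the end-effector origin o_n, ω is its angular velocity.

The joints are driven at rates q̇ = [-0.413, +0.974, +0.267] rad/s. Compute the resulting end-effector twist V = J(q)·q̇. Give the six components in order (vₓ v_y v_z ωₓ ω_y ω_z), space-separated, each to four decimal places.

0.0609 -0.1573 0.1714 -0.5676 -0.8253 -0.2836

o_n = [-0.4273, -0.3903, -0.3862]
J₁: ẑ×o_n = [0.3903, -0.4273, 0.0000], ω = ẑ
J2: z=[-0.7431, -0.6691, 0.0000] o=[-0.1405, 0.1561, 0.0000] → [0.2584, -0.2870, 0.2141, -0.7431, -0.6691, 0.0000]
J3: z=[0.5852, -0.6500, 0.4848] o=[-0.2385, -0.3628, -0.5772] → [-0.1108, -0.2033, -0.1388, 0.5852, -0.6500, 0.4848]
V = J·q̇ = [0.0609, -0.1573, 0.1714, -0.5676, -0.8253, -0.2836]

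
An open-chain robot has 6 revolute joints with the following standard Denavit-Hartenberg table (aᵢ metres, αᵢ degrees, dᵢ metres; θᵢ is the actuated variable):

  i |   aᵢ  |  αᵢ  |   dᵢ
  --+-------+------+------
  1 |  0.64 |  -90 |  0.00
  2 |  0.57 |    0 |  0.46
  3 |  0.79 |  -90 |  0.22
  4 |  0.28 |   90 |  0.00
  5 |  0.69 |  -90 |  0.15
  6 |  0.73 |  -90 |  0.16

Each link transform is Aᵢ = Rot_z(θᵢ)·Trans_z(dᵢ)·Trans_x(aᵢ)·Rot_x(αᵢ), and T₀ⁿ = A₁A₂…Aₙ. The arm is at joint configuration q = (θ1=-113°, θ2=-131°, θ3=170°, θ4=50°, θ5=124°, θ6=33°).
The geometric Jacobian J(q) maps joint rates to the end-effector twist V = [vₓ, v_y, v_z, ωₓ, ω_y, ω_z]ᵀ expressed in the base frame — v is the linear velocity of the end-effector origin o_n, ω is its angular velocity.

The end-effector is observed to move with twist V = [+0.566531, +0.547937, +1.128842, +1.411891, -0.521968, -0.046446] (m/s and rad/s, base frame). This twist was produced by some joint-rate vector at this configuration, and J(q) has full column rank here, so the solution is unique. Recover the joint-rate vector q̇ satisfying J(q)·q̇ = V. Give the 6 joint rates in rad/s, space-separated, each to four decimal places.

o_n = [0.9596, -0.2111, -0.4821]
J₁: ẑ×o_n = [0.2111, 0.9596, -0.0000], ω = ẑ
J2: z=[0.9205, -0.3907, 0.0000] o=[-0.2501, -0.5891, 0.0000] → [0.1884, 0.4438, 0.8207, 0.9205, -0.3907, 0.0000]
J3: z=[0.9205, -0.3907, 0.0000] o=[0.3195, -0.4246, 0.4302] → [0.3565, 0.8398, 0.4467, 0.9205, -0.3907, 0.0000]
J4: z=[0.2459, 0.5793, -0.7771] o=[0.2821, -1.0757, -0.0670] → [0.4315, -0.4244, -0.1799, 0.2459, 0.5793, -0.7771]
J5: z=[0.3591, -0.7992, -0.4821] o=[0.0300, -1.1207, -0.1802] → [0.6798, -0.3398, 1.0695, 0.3591, -0.7992, -0.4821]
J6: z=[0.6089, -0.1909, 0.7699] o=[0.5719, -0.8472, -0.5410] → [-0.5011, 0.2626, 0.4614, 0.6089, -0.1909, 0.7699]
q̇ = J⁺·V = [0.1550, 0.2220, 0.6340, 0.5050, 0.4710, 0.5430]

0.1550 0.2220 0.6340 0.5050 0.4710 0.5430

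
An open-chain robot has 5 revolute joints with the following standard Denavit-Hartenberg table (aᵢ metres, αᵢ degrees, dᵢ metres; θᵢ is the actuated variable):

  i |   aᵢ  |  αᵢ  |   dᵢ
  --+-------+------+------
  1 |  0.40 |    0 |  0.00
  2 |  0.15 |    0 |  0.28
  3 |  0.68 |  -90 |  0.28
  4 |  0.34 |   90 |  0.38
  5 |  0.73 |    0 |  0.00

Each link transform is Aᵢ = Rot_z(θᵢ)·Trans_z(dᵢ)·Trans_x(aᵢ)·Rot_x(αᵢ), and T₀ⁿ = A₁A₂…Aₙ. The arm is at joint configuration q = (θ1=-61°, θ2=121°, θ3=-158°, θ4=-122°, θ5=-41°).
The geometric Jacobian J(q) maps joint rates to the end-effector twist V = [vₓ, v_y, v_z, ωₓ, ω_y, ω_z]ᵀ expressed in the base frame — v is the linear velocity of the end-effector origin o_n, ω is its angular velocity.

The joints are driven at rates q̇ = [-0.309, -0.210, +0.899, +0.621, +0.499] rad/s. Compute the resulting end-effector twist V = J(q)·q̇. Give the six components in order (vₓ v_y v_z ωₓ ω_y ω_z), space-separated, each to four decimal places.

o_n = [0.1420, -0.4120, 1.3156]
J₁: ẑ×o_n = [0.4120, 0.1420, -0.0000], ω = ẑ
J2: z=[0.0000, 0.0000, 1.0000] o=[0.1939, -0.3498, 0.0000] → [0.0622, -0.0519, 0.0000, 0.0000, 0.0000, 1.0000]
J3: z=[0.0000, 0.0000, 1.0000] o=[0.2689, -0.2199, 0.2800] → [0.1921, -0.1269, 0.0000, 0.0000, 0.0000, 1.0000]
J4: z=[0.9903, -0.1392, 0.0000] o=[0.1743, -0.8933, 0.5600] → [-0.1052, -0.7482, 0.4721, 0.9903, -0.1392, 0.0000]
J5: z=[0.1180, 0.8398, -0.5299] o=[0.5757, -0.7678, 0.8483] → [0.5809, 0.1746, 0.4061, 0.1180, 0.8398, -0.5299]
V = J·q̇ = [0.2569, -0.5246, 0.4959, 0.6739, 0.3326, 0.1156]

0.2569 -0.5246 0.4959 0.6739 0.3326 0.1156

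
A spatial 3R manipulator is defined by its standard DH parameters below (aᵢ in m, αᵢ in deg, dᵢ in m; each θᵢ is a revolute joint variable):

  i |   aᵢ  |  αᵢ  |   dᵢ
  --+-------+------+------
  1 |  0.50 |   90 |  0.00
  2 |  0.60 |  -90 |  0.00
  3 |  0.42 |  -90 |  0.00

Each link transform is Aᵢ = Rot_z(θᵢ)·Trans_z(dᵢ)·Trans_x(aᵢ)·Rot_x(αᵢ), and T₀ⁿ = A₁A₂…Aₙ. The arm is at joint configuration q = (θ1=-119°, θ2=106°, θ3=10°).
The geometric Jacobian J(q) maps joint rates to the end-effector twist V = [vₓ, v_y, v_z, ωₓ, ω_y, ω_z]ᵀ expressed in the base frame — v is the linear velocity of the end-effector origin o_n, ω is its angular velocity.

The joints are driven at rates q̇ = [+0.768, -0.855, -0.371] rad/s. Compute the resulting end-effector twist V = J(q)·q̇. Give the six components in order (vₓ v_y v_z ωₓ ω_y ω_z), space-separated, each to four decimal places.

-0.3591 -0.6809 0.2649 0.5749 -0.7264 0.8703

o_n = [-0.0432, -0.2283, 0.9744]
J₁: ẑ×o_n = [0.2283, -0.0432, 0.0000], ω = ẑ
J2: z=[-0.8746, 0.4848, 0.0000] o=[-0.2424, -0.4373, 0.0000] → [0.4724, 0.8522, -0.2794, -0.8746, 0.4848, 0.0000]
J3: z=[0.4660, 0.8407, -0.2756] o=[-0.1622, -0.2927, 0.5768] → [0.3520, -0.2181, -0.0701, 0.4660, 0.8407, -0.2756]
V = J·q̇ = [-0.3591, -0.6809, 0.2649, 0.5749, -0.7264, 0.8703]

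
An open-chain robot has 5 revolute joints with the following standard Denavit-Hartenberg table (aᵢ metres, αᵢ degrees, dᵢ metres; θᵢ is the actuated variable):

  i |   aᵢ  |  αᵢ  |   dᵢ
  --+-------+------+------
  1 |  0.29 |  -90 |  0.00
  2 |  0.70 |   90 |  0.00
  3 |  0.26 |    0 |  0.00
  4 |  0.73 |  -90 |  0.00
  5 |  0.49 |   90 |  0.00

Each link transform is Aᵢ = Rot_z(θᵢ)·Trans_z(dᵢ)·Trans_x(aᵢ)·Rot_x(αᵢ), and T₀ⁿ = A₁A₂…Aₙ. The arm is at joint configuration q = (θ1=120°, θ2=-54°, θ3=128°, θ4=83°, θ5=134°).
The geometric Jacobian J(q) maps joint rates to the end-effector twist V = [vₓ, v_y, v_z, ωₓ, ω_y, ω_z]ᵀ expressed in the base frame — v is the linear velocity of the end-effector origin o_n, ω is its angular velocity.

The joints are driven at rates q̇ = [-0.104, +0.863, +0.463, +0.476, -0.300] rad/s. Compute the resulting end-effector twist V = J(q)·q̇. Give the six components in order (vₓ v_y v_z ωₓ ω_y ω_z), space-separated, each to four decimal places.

o_n = [-0.3518, 0.6008, -0.0406]
J₁: ẑ×o_n = [-0.6008, -0.3518, 0.0000], ω = ẑ
J2: z=[-0.8660, -0.5000, 0.0000] o=[-0.1450, 0.2511, 0.0000] → [0.0203, -0.0351, -0.4062, -0.8660, -0.5000, 0.0000]
J3: z=[0.4045, -0.7006, 0.5878] o=[-0.3507, 0.6075, 0.5663] → [0.4291, 0.2449, -0.0034, 0.4045, -0.7006, 0.5878]
J4: z=[0.4045, -0.7006, 0.5878] o=[-0.4811, 0.4235, 0.4368] → [0.2302, 0.2691, 0.1623, 0.4045, -0.7006, 0.5878]
J5: z=[0.5910, 0.6908, 0.4167] o=[0.0284, 0.2930, -0.0694] → [-0.1083, -0.1755, 0.4445, 0.5910, 0.6908, 0.4167]
V = J·q̇ = [0.4208, 0.3004, -0.4082, -0.5448, -1.2966, 0.3229]

0.4208 0.3004 -0.4082 -0.5448 -1.2966 0.3229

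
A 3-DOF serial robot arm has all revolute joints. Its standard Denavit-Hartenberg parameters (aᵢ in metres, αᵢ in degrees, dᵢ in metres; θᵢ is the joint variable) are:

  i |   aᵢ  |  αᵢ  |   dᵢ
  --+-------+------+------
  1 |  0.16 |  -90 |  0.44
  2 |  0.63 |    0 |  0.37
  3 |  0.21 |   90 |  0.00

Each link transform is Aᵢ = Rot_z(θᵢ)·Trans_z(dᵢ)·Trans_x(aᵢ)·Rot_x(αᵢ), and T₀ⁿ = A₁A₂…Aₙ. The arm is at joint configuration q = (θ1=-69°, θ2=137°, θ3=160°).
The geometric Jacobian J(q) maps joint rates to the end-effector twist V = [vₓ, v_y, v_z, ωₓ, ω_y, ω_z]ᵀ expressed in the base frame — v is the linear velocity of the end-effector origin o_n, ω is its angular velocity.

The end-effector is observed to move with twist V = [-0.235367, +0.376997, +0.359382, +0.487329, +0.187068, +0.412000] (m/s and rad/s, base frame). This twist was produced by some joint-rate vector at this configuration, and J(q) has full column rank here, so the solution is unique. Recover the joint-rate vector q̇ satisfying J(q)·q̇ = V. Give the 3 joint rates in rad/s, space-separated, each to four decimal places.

o_n = [0.2718, 0.3244, 0.1975]
J₁: ẑ×o_n = [-0.3244, 0.2718, 0.0000], ω = ẑ
J2: z=[0.9336, 0.3584, 0.0000] o=[0.0573, -0.1494, 0.4400] → [-0.0869, 0.2264, 0.3654, 0.9336, 0.3584, 0.0000]
J3: z=[0.9336, 0.3584, 0.0000] o=[0.2376, 0.4134, 0.0103] → [0.0671, -0.1747, -0.0953, 0.9336, 0.3584, 0.0000]
q̇ = J⁺·V = [0.4120, 0.8880, -0.3660]

0.4120 0.8880 -0.3660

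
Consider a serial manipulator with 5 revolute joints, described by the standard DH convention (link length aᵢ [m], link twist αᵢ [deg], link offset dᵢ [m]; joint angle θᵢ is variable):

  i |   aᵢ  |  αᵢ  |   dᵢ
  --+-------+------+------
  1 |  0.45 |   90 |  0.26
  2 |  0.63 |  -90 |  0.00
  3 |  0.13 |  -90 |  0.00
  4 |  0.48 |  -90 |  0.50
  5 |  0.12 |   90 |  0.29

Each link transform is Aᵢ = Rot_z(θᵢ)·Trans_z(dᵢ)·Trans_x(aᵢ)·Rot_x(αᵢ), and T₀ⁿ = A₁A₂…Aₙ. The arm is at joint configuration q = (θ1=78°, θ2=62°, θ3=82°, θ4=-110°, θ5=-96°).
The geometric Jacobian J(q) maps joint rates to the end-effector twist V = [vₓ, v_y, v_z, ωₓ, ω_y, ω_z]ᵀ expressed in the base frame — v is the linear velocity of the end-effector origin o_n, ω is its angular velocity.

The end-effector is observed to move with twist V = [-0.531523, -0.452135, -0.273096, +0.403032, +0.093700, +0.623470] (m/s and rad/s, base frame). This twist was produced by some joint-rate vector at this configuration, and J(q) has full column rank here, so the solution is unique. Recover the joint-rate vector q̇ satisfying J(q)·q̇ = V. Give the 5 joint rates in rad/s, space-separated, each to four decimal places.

0.9430 0.9940 -0.5180 0.2840 0.6230

o_n = [-0.3197, 0.0662, 0.5573]
J₁: ẑ×o_n = [-0.0662, -0.3197, 0.0000], ω = ẑ
J2: z=[0.9781, -0.2079, 0.0000] o=[0.0936, 0.4402, 0.2600] → [-0.0618, -0.2908, -0.4517, 0.9781, -0.2079, 0.0000]
J3: z=[-0.1836, -0.8637, 0.4695] o=[0.1551, 0.7295, 0.8163] → [0.5350, -0.2704, -0.2883, -0.1836, -0.8637, 0.4695]
J4: z=[-0.2328, -0.4258, -0.8744] o=[0.0309, 0.7645, 0.8322] → [-0.4936, 0.2425, 0.0133, -0.2328, -0.4258, -0.8744]
J5: z=[-0.9602, -0.0419, 0.2760] o=[-0.0115, 0.1178, 0.5866] → [0.0155, -0.1132, 0.0367, -0.9602, -0.0419, 0.2760]
q̇ = J⁺·V = [0.9430, 0.9940, -0.5180, 0.2840, 0.6230]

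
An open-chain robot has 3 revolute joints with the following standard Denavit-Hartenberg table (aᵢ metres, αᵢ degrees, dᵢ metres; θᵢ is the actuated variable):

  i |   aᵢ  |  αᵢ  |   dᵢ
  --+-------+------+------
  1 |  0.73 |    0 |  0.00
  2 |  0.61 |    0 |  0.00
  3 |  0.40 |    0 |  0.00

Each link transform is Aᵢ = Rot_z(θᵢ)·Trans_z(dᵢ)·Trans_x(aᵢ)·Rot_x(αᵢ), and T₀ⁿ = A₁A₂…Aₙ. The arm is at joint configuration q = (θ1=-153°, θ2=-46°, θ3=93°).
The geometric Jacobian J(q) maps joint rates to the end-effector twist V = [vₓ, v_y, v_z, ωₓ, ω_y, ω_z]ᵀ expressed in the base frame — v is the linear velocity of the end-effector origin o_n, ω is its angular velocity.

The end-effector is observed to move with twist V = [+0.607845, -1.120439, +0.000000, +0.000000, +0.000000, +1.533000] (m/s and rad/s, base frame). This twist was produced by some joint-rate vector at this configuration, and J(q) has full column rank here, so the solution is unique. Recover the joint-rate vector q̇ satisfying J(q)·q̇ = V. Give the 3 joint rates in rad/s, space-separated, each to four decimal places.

o_n = [-1.3375, -0.5173, 0.0000]
J₁: ẑ×o_n = [0.5173, -1.3375, 0.0000], ω = ẑ
J2: z=[0.0000, 0.0000, 1.0000] o=[-0.6504, -0.3314, 0.0000] → [0.1859, -0.6870, 0.0000, 0.0000, 0.0000, 1.0000]
J3: z=[0.0000, 0.0000, 1.0000] o=[-1.2272, -0.1328, 0.0000] → [0.3845, -0.1103, 0.0000, 0.0000, 0.0000, 1.0000]
q̇ = J⁺·V = [0.6230, 0.3240, 0.5860]

0.6230 0.3240 0.5860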